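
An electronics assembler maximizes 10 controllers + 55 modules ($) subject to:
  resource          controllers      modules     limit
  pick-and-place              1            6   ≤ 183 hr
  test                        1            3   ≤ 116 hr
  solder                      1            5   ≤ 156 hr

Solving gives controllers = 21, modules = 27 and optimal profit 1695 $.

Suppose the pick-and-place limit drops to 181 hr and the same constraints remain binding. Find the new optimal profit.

Binding: pick-and-place and solder. Non-binding: test (14 unused).
Since test is not tight, its dual is 0.
From A_Bᵀ y = c: 1·y_pick-and-place + 1·y_solder = 10; 6·y_pick-and-place + 5·y_solder = 55.
Solving: y_pick-and-place = 5, y_solder = 5.
Δz = y_pick-and-place·Δb = 5 × (-2) = -10, so new z* = 1695 − 10 = 1685.

1685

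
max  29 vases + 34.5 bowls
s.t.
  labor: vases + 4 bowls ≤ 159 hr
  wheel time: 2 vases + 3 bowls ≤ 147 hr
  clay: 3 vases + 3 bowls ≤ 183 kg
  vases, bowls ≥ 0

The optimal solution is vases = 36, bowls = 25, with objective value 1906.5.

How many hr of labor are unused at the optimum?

labor used = 1·36 + 4·25 = 136; slack = 159 − 136 = 23.

23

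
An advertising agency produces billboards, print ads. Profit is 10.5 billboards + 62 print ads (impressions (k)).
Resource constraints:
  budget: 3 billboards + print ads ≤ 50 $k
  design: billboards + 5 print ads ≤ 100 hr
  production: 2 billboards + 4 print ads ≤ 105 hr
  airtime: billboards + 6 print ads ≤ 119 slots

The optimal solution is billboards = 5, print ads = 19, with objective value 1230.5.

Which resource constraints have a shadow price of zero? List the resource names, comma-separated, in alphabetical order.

budget: 34/50 (slack 16)
design: 100/100 (binding)
production: 86/105 (slack 19)
airtime: 119/119 (binding)
By complementary slackness, a constraint with positive slack has shadow price 0 → budget, production.

budget, production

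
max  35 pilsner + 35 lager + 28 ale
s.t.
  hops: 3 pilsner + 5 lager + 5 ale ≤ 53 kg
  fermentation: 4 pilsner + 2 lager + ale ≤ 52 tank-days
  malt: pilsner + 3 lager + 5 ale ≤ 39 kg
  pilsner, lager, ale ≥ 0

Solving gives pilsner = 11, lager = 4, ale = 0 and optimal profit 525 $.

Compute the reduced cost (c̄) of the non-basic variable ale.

-2

Binding: hops and fermentation. Non-binding: malt (16 unused).
By complementary slackness, y = 0 for the non-binding constraint.
The binding rows give the dual system: 3·y_hops + 4·y_fermentation = 35 and 5·y_hops + 2·y_fermentation = 35.
This yields shadow prices y_hops = 5, y_fermentation = 5.
Reduced cost of ale: c₃ − yᵀa₃ = 28 − (5·5 + 5·1) = 28 − 30 = -2.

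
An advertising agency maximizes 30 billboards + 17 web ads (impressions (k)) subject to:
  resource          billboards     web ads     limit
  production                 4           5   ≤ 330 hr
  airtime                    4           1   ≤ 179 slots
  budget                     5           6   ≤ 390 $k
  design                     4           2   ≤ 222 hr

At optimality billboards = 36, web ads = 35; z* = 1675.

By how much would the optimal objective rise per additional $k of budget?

2

Binding: airtime and budget. Non-binding: production (11 unused), design (8 unused).
By complementary slackness, y = 0 for the non-binding constraints.
The binding rows give the dual system: 4·y_airtime + 5·y_budget = 30 and 1·y_airtime + 6·y_budget = 17.
→ y_airtime = 5 and y_budget = 2.
Shadow price of budget = 2.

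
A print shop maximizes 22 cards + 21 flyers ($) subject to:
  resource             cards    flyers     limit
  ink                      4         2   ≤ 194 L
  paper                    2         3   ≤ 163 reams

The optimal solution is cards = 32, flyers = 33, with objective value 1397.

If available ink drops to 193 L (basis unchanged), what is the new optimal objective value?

1394

Both ink and paper are binding at x*.
From A_Bᵀ y = c: 4·y_ink + 2·y_paper = 22; 2·y_ink + 3·y_paper = 21.
This yields shadow prices y_ink = 3, y_paper = 5.
Δz = y_ink·Δb = 3 × (-1) = -3, so new z* = 1397 − 3 = 1394.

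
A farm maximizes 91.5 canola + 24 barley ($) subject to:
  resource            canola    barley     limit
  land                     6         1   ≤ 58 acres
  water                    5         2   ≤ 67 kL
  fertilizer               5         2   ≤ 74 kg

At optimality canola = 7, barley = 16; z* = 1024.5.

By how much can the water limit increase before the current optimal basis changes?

Binding constraints: land, water. The basis is B = [[6,1],[5,2]] with det 7.
Per unit increase in water, x* moves by d = (-0.1429, 0.8571).
The basis stays optimal until fertilizer becomes binding; allowable increase = 7 kL.

7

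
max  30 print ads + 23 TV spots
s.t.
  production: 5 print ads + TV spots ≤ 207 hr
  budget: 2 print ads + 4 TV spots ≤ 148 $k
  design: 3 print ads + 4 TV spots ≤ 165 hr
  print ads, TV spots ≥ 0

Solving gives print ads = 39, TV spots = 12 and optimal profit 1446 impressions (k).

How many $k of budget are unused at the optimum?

budget used = 2·39 + 4·12 = 126; slack = 148 − 126 = 22.

22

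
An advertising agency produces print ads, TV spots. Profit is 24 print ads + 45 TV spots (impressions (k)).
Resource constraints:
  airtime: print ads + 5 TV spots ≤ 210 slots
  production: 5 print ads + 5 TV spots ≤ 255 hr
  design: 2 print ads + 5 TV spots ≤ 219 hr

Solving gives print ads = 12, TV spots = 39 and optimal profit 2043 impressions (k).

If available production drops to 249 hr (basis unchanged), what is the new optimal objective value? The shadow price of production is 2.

Δb = -6, so new z* = 2043 + (2)·(-6) = 2043 − 12 = 2031.

2031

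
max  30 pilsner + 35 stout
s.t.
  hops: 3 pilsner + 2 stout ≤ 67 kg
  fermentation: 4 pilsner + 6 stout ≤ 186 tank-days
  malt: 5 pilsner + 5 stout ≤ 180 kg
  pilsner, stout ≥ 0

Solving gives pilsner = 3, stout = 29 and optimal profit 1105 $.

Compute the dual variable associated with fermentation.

4.5

Check each constraint at x*: hops 67/67 (tight); fermentation 186/186 (tight); malt 160/180 (slack 20).
Slack constraints have shadow price 0 (complementary slackness).
From A_Bᵀ y = c: 3·y_hops + 4·y_fermentation = 30; 2·y_hops + 6·y_fermentation = 35.
This yields shadow prices y_hops = 4, y_fermentation = 4.5.
Shadow price of fermentation = 4.5.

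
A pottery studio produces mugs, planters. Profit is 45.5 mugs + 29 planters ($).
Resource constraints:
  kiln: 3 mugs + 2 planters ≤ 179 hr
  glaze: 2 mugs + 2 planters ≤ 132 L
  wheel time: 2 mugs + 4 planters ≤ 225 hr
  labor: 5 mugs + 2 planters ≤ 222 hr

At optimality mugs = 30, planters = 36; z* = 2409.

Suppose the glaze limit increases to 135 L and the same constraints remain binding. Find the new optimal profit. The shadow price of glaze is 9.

2436

Δb = 3, so new z* = 2409 + (9)·(3) = 2409 + 27 = 2436.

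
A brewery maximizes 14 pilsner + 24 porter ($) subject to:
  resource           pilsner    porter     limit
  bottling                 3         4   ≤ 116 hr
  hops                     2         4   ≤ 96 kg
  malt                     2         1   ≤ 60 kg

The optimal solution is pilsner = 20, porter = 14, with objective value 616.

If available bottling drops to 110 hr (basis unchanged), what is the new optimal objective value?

At the optimum: bottling uses 116 of 116 (binding); hops uses 96 of 96 (binding); malt uses 54 of 60 (slack = 6).
Slack constraints have shadow price 0 (complementary slackness).
From A_Bᵀ y = c: 3·y_bottling + 2·y_hops = 14; 4·y_bottling + 4·y_hops = 24.
→ y_bottling = 2 and y_hops = 4.
Δz = y_bottling·Δb = 2 × (-6) = -12, so new z* = 616 − 12 = 604.

604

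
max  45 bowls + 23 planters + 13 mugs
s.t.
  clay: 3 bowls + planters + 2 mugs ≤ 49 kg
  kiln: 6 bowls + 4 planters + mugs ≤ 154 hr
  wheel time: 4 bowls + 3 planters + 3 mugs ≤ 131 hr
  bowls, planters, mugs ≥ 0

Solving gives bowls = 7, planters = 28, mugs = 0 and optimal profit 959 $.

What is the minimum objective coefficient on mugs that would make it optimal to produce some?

Binding: clay and kiln. Non-binding: wheel time (19 unused).
By complementary slackness, y = 0 for the non-binding constraint.
Dual feasibility on the basic columns requires 3·y_clay + 6·y_kiln = 45, 1·y_clay + 4·y_kiln = 23.
This yields shadow prices y_clay = 7, y_kiln = 4.
mugs enters the basis when its profit ≥ yᵀa₃ = 7·2 + 4·1 = 18.

18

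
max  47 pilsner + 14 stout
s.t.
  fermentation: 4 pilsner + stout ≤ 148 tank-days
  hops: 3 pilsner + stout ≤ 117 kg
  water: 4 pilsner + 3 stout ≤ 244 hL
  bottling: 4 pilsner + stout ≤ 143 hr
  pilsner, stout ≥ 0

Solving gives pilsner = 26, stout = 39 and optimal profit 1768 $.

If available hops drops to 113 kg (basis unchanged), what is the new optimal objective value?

1732

Check each constraint at x*: fermentation 143/148 (slack 5); hops 117/117 (tight); water 221/244 (slack 23); bottling 143/143 (tight).
Slack constraints have shadow price 0 (complementary slackness).
Dual feasibility on the basic columns requires 3·y_hops + 4·y_bottling = 47, 1·y_hops + 1·y_bottling = 14.
→ y_hops = 9 and y_bottling = 5.
Δz = y_hops·Δb = 9 × (-4) = -36, so new z* = 1768 − 36 = 1732.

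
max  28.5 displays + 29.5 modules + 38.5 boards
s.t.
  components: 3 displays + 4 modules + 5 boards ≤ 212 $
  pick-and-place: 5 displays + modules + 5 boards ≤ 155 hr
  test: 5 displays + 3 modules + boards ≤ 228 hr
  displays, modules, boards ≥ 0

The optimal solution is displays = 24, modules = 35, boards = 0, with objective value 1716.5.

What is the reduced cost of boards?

-4

Binding: components and pick-and-place. Non-binding: test (3 unused).
By complementary slackness, y = 0 for the non-binding constraint.
From A_Bᵀ y = c: 3·y_components + 5·y_pick-and-place = 28.5; 4·y_components + 1·y_pick-and-place = 29.5.
This yields shadow prices y_components = 7, y_pick-and-place = 1.5.
Reduced cost of boards: c₃ − yᵀa₃ = 38.5 − (7·5 + 1.5·5) = 38.5 − 42.5 = -4.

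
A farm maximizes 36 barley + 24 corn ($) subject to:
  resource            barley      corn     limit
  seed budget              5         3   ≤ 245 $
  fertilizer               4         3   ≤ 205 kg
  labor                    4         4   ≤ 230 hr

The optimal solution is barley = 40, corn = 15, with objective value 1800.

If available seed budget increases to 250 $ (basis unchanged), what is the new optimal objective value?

At the optimum: seed budget uses 245 of 245 (binding); fertilizer uses 205 of 205 (binding); labor uses 220 of 230 (slack = 10).
By complementary slackness, y = 0 for the non-binding constraint.
The binding rows give the dual system: 5·y_seed budget + 4·y_fertilizer = 36 and 3·y_seed budget + 3·y_fertilizer = 24.
Solving: y_seed budget = 4, y_fertilizer = 4.
Δz = y_seed budget·Δb = 4 × (5) = 20, so new z* = 1800 + 20 = 1820.

1820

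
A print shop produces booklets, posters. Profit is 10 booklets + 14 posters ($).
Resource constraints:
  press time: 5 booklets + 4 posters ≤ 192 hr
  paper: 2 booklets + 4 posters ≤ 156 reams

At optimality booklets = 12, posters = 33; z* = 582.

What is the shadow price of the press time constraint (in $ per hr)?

1

Check each constraint at x*: press time 192/192 (tight); paper 156/156 (tight).
The binding rows give the dual system: 5·y_press time + 2·y_paper = 10 and 4·y_press time + 4·y_paper = 14.
→ y_press time = 1 and y_paper = 2.5.
Shadow price of press time = 1.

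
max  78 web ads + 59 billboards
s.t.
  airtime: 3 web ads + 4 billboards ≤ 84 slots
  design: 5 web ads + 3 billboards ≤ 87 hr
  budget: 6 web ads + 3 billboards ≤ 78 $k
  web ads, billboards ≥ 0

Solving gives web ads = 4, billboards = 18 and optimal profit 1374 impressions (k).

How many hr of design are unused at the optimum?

13

design used = 5·4 + 3·18 = 74; slack = 87 − 74 = 13.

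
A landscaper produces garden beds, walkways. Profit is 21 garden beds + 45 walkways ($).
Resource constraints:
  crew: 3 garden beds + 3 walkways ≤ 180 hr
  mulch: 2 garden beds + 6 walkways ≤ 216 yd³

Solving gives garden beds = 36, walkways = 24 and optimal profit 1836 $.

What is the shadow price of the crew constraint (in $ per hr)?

Check each constraint at x*: crew 180/180 (tight); mulch 216/216 (tight).
The binding rows give the dual system: 3·y_crew + 2·y_mulch = 21 and 3·y_crew + 6·y_mulch = 45.
→ y_crew = 3 and y_mulch = 6.
Shadow price of crew = 3.

3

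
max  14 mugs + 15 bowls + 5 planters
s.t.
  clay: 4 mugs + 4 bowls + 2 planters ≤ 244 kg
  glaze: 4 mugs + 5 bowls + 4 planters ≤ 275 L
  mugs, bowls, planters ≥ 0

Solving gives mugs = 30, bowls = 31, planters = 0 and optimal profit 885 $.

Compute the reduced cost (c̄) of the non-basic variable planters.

Both clay and glaze are binding at x*.
Dual feasibility on the basic columns requires 4·y_clay + 4·y_glaze = 14, 4·y_clay + 5·y_glaze = 15.
This yields shadow prices y_clay = 2.5, y_glaze = 1.
Reduced cost of planters: c₃ − yᵀa₃ = 5 − (2.5·2 + 1·4) = 5 − 9 = -4.

-4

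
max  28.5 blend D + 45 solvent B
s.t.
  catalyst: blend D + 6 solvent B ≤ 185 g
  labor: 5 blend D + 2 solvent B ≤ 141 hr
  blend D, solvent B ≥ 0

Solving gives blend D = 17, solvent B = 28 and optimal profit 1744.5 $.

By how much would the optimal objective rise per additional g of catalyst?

Both catalyst and labor are binding at x*.
From A_Bᵀ y = c: 1·y_catalyst + 5·y_labor = 28.5; 6·y_catalyst + 2·y_labor = 45.
→ y_catalyst = 6 and y_labor = 4.5.
Shadow price of catalyst = 6.

6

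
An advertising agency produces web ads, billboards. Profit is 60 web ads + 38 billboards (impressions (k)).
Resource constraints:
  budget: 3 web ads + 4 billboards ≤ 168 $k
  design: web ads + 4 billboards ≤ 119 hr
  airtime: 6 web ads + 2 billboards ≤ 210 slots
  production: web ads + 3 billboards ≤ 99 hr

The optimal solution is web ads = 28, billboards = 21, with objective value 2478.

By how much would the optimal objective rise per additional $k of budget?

At the optimum: budget uses 168 of 168 (binding); design uses 112 of 119 (slack = 7); airtime uses 210 of 210 (binding); production uses 91 of 99 (slack = 8).
By complementary slackness, y = 0 for the non-binding constraints.
The binding rows give the dual system: 3·y_budget + 6·y_airtime = 60 and 4·y_budget + 2·y_airtime = 38.
This yields shadow prices y_budget = 6, y_airtime = 7.
Shadow price of budget = 6.

6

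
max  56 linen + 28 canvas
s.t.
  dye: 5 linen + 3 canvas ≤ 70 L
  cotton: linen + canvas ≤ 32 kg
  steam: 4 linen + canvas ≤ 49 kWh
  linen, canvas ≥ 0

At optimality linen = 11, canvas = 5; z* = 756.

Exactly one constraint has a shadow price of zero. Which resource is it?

dye: 70/70 (binding)
cotton: 16/32 (slack 16)
steam: 49/49 (binding)
By complementary slackness, a constraint with positive slack has shadow price 0 → cotton.

cotton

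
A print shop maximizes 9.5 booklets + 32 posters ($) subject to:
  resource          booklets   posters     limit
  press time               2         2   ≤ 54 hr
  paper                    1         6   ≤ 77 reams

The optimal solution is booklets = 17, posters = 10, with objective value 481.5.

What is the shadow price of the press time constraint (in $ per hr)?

2.5

At the optimum: press time uses 54 of 54 (binding); paper uses 77 of 77 (binding).
The binding rows give the dual system: 2·y_press time + 1·y_paper = 9.5 and 2·y_press time + 6·y_paper = 32.
Solving: y_press time = 2.5, y_paper = 4.5.
Shadow price of press time = 2.5.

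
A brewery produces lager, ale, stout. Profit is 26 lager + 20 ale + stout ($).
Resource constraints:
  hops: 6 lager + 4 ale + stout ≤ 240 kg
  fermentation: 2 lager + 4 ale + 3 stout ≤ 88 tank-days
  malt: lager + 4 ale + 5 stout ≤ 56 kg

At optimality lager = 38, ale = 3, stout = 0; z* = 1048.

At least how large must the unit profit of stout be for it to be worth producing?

Binding: hops and fermentation. Non-binding: malt (6 unused).
Since malt is not tight, its dual is 0.
Dual feasibility on the basic columns requires 6·y_hops + 2·y_fermentation = 26, 4·y_hops + 4·y_fermentation = 20.
→ y_hops = 4 and y_fermentation = 1.
stout enters the basis when its profit ≥ yᵀa₃ = 4·1 + 1·3 = 7.

7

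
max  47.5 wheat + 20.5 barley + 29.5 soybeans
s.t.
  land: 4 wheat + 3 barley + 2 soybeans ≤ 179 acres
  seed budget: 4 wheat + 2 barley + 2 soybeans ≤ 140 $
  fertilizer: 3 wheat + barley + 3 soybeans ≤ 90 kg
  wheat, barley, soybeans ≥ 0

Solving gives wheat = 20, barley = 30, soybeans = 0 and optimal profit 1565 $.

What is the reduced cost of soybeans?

At the optimum: land uses 170 of 179 (slack = 9); seed budget uses 140 of 140 (binding); fertilizer uses 90 of 90 (binding).
By complementary slackness, y = 0 for the non-binding constraint.
From A_Bᵀ y = c: 4·y_seed budget + 3·y_fertilizer = 47.5; 2·y_seed budget + 1·y_fertilizer = 20.5.
Solving: y_seed budget = 7, y_fertilizer = 6.5.
Reduced cost of soybeans: c₃ − yᵀa₃ = 29.5 − (7·2 + 6.5·3) = 29.5 − 33.5 = -4.

-4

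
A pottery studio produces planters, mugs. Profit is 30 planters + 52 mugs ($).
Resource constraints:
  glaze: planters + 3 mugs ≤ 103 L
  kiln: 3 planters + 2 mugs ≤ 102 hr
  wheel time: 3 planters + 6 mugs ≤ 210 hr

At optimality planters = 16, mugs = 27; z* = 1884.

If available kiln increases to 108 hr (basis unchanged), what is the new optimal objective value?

1896

Check each constraint at x*: glaze 97/103 (slack 6); kiln 102/102 (tight); wheel time 210/210 (tight).
Since glaze is not tight, its dual is 0.
The binding rows give the dual system: 3·y_kiln + 3·y_wheel time = 30 and 2·y_kiln + 6·y_wheel time = 52.
This yields shadow prices y_kiln = 2, y_wheel time = 8.
Δz = y_kiln·Δb = 2 × (6) = 12, so new z* = 1884 + 12 = 1896.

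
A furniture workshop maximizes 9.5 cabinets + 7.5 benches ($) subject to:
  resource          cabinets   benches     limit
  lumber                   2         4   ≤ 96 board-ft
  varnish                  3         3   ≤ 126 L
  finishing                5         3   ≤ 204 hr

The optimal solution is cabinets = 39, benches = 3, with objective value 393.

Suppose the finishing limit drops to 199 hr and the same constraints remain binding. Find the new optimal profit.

Check each constraint at x*: lumber 90/96 (slack 6); varnish 126/126 (tight); finishing 204/204 (tight).
By complementary slackness, y = 0 for the non-binding constraint.
The binding rows give the dual system: 3·y_varnish + 5·y_finishing = 9.5 and 3·y_varnish + 3·y_finishing = 7.5.
This yields shadow prices y_varnish = 1.5, y_finishing = 1.
Δz = y_finishing·Δb = 1 × (-5) = -5, so new z* = 393 − 5 = 388.

388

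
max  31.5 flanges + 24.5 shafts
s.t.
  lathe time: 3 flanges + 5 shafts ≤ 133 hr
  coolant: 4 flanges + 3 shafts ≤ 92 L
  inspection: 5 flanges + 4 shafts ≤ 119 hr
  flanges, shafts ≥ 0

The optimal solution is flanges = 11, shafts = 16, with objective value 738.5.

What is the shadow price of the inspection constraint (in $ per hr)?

3.5

Binding: coolant and inspection. Non-binding: lathe time (20 unused).
Since lathe time is not tight, its dual is 0.
From A_Bᵀ y = c: 4·y_coolant + 5·y_inspection = 31.5; 3·y_coolant + 4·y_inspection = 24.5.
This yields shadow prices y_coolant = 3.5, y_inspection = 3.5.
Shadow price of inspection = 3.5.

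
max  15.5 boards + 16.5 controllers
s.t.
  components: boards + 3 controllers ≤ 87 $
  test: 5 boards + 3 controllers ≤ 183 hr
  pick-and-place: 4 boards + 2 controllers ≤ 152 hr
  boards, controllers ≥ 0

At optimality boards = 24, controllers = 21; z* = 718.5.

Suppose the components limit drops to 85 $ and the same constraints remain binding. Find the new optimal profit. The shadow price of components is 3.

712.5

Δb = -2, so new z* = 718.5 + (3)·(-2) = 718.5 − 6 = 712.5.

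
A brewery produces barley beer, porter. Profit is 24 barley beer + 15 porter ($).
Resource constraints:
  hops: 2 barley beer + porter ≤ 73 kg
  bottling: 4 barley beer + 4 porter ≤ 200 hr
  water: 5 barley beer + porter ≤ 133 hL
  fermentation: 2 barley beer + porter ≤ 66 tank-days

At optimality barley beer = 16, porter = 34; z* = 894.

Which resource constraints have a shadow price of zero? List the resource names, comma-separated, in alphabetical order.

hops: 66/73 (slack 7)
bottling: 200/200 (binding)
water: 114/133 (slack 19)
fermentation: 66/66 (binding)
By complementary slackness, a constraint with positive slack has shadow price 0 → hops, water.

hops, water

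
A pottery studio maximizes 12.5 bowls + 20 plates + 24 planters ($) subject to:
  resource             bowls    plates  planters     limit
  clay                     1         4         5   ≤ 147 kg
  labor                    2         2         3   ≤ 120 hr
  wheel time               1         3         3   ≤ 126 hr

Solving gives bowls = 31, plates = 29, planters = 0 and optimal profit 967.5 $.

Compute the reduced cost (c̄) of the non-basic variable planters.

At the optimum: clay uses 147 of 147 (binding); labor uses 120 of 120 (binding); wheel time uses 118 of 126 (slack = 8).
Since wheel time is not tight, its dual is 0.
Dual feasibility on the basic columns requires 1·y_clay + 2·y_labor = 12.5, 4·y_clay + 2·y_labor = 20.
This yields shadow prices y_clay = 2.5, y_labor = 5.
Reduced cost of planters: c₃ − yᵀa₃ = 24 − (2.5·5 + 5·3) = 24 − 27.5 = -3.5.

-3.5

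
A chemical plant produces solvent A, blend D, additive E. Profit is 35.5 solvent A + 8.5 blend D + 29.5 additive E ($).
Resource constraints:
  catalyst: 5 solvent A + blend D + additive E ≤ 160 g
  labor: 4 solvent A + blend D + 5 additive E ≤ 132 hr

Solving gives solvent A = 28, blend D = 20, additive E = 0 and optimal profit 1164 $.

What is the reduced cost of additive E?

At the optimum: catalyst uses 160 of 160 (binding); labor uses 132 of 132 (binding).
Dual feasibility on the basic columns requires 5·y_catalyst + 4·y_labor = 35.5, 1·y_catalyst + 1·y_labor = 8.5.
→ y_catalyst = 1.5 and y_labor = 7.
Reduced cost of additive E: c₃ − yᵀa₃ = 29.5 − (1.5·1 + 7·5) = 29.5 − 36.5 = -7.

-7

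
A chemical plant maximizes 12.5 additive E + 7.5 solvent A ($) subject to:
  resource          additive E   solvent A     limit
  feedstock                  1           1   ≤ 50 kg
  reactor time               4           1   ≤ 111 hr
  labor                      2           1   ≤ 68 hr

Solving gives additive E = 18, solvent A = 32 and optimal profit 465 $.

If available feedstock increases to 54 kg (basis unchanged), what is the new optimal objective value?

475

At the optimum: feedstock uses 50 of 50 (binding); reactor time uses 104 of 111 (slack = 7); labor uses 68 of 68 (binding).
Slack constraints have shadow price 0 (complementary slackness).
From A_Bᵀ y = c: 1·y_feedstock + 2·y_labor = 12.5; 1·y_feedstock + 1·y_labor = 7.5.
This yields shadow prices y_feedstock = 2.5, y_labor = 5.
Δz = y_feedstock·Δb = 2.5 × (4) = 10, so new z* = 465 + 10 = 475.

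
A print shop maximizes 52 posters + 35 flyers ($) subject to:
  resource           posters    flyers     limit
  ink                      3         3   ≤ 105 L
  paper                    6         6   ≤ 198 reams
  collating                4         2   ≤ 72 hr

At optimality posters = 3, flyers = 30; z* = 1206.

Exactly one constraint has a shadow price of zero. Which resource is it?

ink: 99/105 (slack 6)
paper: 198/198 (binding)
collating: 72/72 (binding)
By complementary slackness, a constraint with positive slack has shadow price 0 → ink.

ink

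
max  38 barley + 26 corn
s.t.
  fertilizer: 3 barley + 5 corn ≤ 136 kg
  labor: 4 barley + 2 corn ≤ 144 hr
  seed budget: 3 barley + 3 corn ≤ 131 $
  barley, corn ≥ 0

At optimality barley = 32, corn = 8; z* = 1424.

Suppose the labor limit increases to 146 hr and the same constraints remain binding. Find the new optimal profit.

Check each constraint at x*: fertilizer 136/136 (tight); labor 144/144 (tight); seed budget 120/131 (slack 11).
Since seed budget is not tight, its dual is 0.
From A_Bᵀ y = c: 3·y_fertilizer + 4·y_labor = 38; 5·y_fertilizer + 2·y_labor = 26.
→ y_fertilizer = 2 and y_labor = 8.
Δz = y_labor·Δb = 8 × (2) = 16, so new z* = 1424 + 16 = 1440.

1440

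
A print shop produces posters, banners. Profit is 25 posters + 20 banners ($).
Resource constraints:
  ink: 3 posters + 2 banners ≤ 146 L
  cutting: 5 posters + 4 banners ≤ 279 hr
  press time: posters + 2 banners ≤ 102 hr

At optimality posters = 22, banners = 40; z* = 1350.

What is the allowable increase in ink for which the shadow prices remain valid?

6

Binding constraints: ink, press time. The basis is B = [[3,2],[1,2]] with det 4.
Per unit increase in ink, x* moves by d = (0.5, -0.25).
The basis stays optimal until cutting becomes binding; allowable increase = 6 L.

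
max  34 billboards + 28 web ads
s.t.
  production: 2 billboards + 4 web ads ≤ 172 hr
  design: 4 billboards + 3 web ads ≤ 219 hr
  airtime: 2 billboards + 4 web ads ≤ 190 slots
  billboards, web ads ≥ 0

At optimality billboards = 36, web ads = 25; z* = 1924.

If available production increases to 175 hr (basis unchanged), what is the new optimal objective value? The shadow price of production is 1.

Δb = 3, so new z* = 1924 + (1)·(3) = 1924 + 3 = 1927.

1927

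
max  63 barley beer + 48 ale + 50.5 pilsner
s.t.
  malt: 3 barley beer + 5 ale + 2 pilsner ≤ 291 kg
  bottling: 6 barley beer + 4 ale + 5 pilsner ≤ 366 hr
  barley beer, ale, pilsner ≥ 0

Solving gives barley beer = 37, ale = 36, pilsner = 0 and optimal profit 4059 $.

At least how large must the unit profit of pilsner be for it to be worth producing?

At the optimum: malt uses 291 of 291 (binding); bottling uses 366 of 366 (binding).
From A_Bᵀ y = c: 3·y_malt + 6·y_bottling = 63; 5·y_malt + 4·y_bottling = 48.
→ y_malt = 2 and y_bottling = 9.5.
pilsner enters the basis when its profit ≥ yᵀa₃ = 2·2 + 9.5·5 = 51.5.

51.5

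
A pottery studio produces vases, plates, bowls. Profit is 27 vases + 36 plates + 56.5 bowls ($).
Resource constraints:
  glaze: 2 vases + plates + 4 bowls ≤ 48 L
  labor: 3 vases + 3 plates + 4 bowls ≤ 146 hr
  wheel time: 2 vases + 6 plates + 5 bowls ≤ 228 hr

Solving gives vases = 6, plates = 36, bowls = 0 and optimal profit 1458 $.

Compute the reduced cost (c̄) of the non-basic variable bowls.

Binding: glaze and wheel time. Non-binding: labor (20 unused).
By complementary slackness, y = 0 for the non-binding constraint.
Dual feasibility on the basic columns requires 2·y_glaze + 2·y_wheel time = 27, 1·y_glaze + 6·y_wheel time = 36.
→ y_glaze = 9 and y_wheel time = 4.5.
Reduced cost of bowls: c₃ − yᵀa₃ = 56.5 − (9·4 + 4.5·5) = 56.5 − 58.5 = -2.

-2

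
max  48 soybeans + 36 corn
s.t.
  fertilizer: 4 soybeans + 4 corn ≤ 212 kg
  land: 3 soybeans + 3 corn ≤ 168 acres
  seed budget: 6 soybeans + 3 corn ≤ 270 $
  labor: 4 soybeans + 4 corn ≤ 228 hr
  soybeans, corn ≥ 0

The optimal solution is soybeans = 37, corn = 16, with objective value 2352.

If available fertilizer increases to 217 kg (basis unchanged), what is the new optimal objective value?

Binding: fertilizer and seed budget. Non-binding: land (9 unused), labor (16 unused).
By complementary slackness, y = 0 for the non-binding constraints.
Dual feasibility on the basic columns requires 4·y_fertilizer + 6·y_seed budget = 48, 4·y_fertilizer + 3·y_seed budget = 36.
→ y_fertilizer = 6 and y_seed budget = 4.
Δz = y_fertilizer·Δb = 6 × (5) = 30, so new z* = 2352 + 30 = 2382.

2382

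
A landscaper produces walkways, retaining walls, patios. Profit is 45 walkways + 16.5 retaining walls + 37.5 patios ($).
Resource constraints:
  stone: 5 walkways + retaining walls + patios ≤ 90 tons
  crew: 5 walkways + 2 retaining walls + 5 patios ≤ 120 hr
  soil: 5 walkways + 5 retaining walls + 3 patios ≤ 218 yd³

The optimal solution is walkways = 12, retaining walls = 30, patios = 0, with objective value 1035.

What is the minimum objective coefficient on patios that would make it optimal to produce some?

39

Check each constraint at x*: stone 90/90 (tight); crew 120/120 (tight); soil 210/218 (slack 8).
By complementary slackness, y = 0 for the non-binding constraint.
From A_Bᵀ y = c: 5·y_stone + 5·y_crew = 45; 1·y_stone + 2·y_crew = 16.5.
Solving: y_stone = 1.5, y_crew = 7.5.
patios enters the basis when its profit ≥ yᵀa₃ = 1.5·1 + 7.5·5 = 39.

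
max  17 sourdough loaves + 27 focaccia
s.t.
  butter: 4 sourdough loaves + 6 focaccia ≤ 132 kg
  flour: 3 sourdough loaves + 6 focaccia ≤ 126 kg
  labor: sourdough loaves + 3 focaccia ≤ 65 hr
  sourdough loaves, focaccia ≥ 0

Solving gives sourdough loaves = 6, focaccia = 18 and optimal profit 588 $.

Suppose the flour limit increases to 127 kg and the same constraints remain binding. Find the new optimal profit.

589

Check each constraint at x*: butter 132/132 (tight); flour 126/126 (tight); labor 60/65 (slack 5).
Slack constraints have shadow price 0 (complementary slackness).
Dual feasibility on the basic columns requires 4·y_butter + 3·y_flour = 17, 6·y_butter + 6·y_flour = 27.
Solving: y_butter = 3.5, y_flour = 1.
Δz = y_flour·Δb = 1 × (1) = 1, so new z* = 588 + 1 = 589.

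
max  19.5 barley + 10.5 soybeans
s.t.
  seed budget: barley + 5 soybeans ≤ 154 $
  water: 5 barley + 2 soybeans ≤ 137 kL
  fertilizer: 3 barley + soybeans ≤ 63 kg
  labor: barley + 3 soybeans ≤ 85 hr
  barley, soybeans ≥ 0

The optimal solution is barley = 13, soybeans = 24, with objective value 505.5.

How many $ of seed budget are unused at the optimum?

seed budget used = 1·13 + 5·24 = 133; slack = 154 − 133 = 21.

21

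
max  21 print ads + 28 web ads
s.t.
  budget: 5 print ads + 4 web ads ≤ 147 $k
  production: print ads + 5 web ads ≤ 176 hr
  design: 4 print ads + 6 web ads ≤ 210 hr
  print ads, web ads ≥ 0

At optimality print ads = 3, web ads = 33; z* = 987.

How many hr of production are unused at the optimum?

8

production used = 1·3 + 5·33 = 168; slack = 176 − 168 = 8.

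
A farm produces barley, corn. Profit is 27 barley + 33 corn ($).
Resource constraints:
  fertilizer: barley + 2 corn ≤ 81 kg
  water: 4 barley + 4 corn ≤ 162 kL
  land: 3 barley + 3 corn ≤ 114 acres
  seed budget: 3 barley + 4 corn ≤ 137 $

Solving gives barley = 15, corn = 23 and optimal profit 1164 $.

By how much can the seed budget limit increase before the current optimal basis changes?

15

Binding constraints: land, seed budget. The basis is B = [[3,3],[3,4]] with det 3.
Per unit increase in seed budget, x* moves by d = (-1, 1).
The basis stays optimal until barley reaches 0; allowable increase = 15 $.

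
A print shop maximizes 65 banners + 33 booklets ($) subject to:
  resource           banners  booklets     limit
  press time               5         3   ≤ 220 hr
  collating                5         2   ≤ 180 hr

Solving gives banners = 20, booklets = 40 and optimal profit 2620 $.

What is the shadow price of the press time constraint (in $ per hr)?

Check each constraint at x*: press time 220/220 (tight); collating 180/180 (tight).
The binding rows give the dual system: 5·y_press time + 5·y_collating = 65 and 3·y_press time + 2·y_collating = 33.
→ y_press time = 7 and y_collating = 6.
Shadow price of press time = 7.

7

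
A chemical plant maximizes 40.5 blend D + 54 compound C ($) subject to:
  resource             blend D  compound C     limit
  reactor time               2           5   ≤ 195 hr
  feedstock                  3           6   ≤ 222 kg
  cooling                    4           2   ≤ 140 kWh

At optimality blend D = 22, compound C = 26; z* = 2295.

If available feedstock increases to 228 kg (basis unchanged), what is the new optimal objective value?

2340

Binding: feedstock and cooling. Non-binding: reactor time (21 unused).
Since reactor time is not tight, its dual is 0.
From A_Bᵀ y = c: 3·y_feedstock + 4·y_cooling = 40.5; 6·y_feedstock + 2·y_cooling = 54.
Solving: y_feedstock = 7.5, y_cooling = 4.5.
Δz = y_feedstock·Δb = 7.5 × (6) = 45, so new z* = 2295 + 45 = 2340.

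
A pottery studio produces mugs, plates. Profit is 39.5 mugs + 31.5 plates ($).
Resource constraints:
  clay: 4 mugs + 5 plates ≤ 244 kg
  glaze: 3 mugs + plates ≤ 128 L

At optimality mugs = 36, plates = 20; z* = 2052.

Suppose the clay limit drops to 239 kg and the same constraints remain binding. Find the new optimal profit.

2027

Both clay and glaze are binding at x*.
From A_Bᵀ y = c: 4·y_clay + 3·y_glaze = 39.5; 5·y_clay + 1·y_glaze = 31.5.
Solving: y_clay = 5, y_glaze = 6.5.
Δz = y_clay·Δb = 5 × (-5) = -25, so new z* = 2052 − 25 = 2027.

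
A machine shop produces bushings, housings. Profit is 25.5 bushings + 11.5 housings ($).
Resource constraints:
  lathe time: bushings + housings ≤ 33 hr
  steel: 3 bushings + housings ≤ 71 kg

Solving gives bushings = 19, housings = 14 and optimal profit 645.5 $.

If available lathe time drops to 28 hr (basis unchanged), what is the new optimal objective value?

Both lathe time and steel are binding at x*.
Dual feasibility on the basic columns requires 1·y_lathe time + 3·y_steel = 25.5, 1·y_lathe time + 1·y_steel = 11.5.
→ y_lathe time = 4.5 and y_steel = 7.
Δz = y_lathe time·Δb = 4.5 × (-5) = -22.5, so new z* = 645.5 − 22.5 = 623.

623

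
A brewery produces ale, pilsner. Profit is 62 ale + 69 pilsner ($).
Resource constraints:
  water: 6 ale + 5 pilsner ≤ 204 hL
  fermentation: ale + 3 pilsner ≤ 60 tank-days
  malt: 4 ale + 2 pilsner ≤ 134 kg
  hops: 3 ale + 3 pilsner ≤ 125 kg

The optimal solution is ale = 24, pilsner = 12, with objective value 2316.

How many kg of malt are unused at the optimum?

14

malt used = 4·24 + 2·12 = 120; slack = 134 − 120 = 14.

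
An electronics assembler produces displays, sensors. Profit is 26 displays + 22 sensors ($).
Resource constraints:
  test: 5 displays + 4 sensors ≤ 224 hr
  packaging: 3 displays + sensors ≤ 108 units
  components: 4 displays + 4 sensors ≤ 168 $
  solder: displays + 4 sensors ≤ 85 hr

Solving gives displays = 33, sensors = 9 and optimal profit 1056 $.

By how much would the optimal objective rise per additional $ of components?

At the optimum: test uses 201 of 224 (slack = 23); packaging uses 108 of 108 (binding); components uses 168 of 168 (binding); solder uses 69 of 85 (slack = 16).
By complementary slackness, y = 0 for the non-binding constraints.
The binding rows give the dual system: 3·y_packaging + 4·y_components = 26 and 1·y_packaging + 4·y_components = 22.
→ y_packaging = 2 and y_components = 5.
Shadow price of components = 5.

5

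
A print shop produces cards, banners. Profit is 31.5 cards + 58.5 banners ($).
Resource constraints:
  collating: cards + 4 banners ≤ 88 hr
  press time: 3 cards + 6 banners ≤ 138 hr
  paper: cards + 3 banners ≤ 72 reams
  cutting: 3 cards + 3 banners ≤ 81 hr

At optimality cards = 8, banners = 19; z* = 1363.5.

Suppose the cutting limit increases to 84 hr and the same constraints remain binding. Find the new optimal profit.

Check each constraint at x*: collating 84/88 (slack 4); press time 138/138 (tight); paper 65/72 (slack 7); cutting 81/81 (tight).
Slack constraints have shadow price 0 (complementary slackness).
Dual feasibility on the basic columns requires 3·y_press time + 3·y_cutting = 31.5, 6·y_press time + 3·y_cutting = 58.5.
This yields shadow prices y_press time = 9, y_cutting = 1.5.
Δz = y_cutting·Δb = 1.5 × (3) = 4.5, so new z* = 1363.5 + 4.5 = 1368.

1368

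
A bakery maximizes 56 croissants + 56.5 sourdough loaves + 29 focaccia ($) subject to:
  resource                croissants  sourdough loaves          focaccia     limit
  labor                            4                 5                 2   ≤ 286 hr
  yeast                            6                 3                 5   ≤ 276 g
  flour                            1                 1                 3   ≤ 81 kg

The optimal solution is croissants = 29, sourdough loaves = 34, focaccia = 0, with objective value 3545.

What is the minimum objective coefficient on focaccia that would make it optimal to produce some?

34

Check each constraint at x*: labor 286/286 (tight); yeast 276/276 (tight); flour 63/81 (slack 18).
By complementary slackness, y = 0 for the non-binding constraint.
Dual feasibility on the basic columns requires 4·y_labor + 6·y_yeast = 56, 5·y_labor + 3·y_yeast = 56.5.
This yields shadow prices y_labor = 9.5, y_yeast = 3.
focaccia enters the basis when its profit ≥ yᵀa₃ = 9.5·2 + 3·5 = 34.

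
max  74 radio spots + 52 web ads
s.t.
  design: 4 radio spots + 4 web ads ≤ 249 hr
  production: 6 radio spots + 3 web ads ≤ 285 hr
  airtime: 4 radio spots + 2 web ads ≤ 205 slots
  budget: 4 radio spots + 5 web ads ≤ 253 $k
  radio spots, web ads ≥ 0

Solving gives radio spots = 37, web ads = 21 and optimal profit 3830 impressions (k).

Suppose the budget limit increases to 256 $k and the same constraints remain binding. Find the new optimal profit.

Check each constraint at x*: design 232/249 (slack 17); production 285/285 (tight); airtime 190/205 (slack 15); budget 253/253 (tight).
Since design, airtime are not tight, their duals are 0.
Dual feasibility on the basic columns requires 6·y_production + 4·y_budget = 74, 3·y_production + 5·y_budget = 52.
This yields shadow prices y_production = 9, y_budget = 5.
Δz = y_budget·Δb = 5 × (3) = 15, so new z* = 3830 + 15 = 3845.

3845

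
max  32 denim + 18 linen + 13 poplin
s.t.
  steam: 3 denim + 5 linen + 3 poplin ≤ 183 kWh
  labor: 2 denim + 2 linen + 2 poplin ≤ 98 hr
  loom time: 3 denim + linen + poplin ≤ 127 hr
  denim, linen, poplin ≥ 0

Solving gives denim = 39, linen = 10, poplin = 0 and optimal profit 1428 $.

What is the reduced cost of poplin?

-5

Check each constraint at x*: steam 167/183 (slack 16); labor 98/98 (tight); loom time 127/127 (tight).
By complementary slackness, y = 0 for the non-binding constraint.
Dual feasibility on the basic columns requires 2·y_labor + 3·y_loom time = 32, 2·y_labor + 1·y_loom time = 18.
Solving: y_labor = 5.5, y_loom time = 7.
Reduced cost of poplin: c₃ − yᵀa₃ = 13 − (5.5·2 + 7·1) = 13 − 18 = -5.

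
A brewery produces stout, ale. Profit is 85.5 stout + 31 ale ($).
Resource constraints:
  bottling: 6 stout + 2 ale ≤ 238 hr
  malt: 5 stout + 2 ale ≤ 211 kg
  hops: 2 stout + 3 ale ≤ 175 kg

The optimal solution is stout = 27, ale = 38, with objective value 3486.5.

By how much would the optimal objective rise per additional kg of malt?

Binding: bottling and malt. Non-binding: hops (7 unused).
By complementary slackness, y = 0 for the non-binding constraint.
Dual feasibility on the basic columns requires 6·y_bottling + 5·y_malt = 85.5, 2·y_bottling + 2·y_malt = 31.
→ y_bottling = 8 and y_malt = 7.5.
Shadow price of malt = 7.5.

7.5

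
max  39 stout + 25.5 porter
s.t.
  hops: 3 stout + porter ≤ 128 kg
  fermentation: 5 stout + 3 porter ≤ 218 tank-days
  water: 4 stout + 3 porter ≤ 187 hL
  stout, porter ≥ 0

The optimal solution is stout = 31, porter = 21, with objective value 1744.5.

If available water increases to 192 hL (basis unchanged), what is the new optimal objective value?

Binding: fermentation and water. Non-binding: hops (14 unused).
Slack constraints have shadow price 0 (complementary slackness).
Dual feasibility on the basic columns requires 5·y_fermentation + 4·y_water = 39, 3·y_fermentation + 3·y_water = 25.5.
This yields shadow prices y_fermentation = 5, y_water = 3.5.
Δz = y_water·Δb = 3.5 × (5) = 17.5, so new z* = 1744.5 + 17.5 = 1762.

1762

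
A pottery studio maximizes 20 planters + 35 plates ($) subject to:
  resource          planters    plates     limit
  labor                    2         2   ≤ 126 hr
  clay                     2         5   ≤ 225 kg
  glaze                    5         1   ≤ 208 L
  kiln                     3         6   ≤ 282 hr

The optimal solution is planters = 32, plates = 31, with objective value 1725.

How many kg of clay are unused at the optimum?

clay used = 2·32 + 5·31 = 219; slack = 225 − 219 = 6.

6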